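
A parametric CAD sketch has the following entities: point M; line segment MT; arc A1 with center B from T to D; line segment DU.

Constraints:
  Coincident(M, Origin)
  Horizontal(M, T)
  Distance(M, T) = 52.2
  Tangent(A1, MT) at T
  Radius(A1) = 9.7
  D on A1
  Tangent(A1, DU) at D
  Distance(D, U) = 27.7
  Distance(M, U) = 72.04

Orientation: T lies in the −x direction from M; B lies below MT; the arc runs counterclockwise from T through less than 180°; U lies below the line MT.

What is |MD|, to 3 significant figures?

62.7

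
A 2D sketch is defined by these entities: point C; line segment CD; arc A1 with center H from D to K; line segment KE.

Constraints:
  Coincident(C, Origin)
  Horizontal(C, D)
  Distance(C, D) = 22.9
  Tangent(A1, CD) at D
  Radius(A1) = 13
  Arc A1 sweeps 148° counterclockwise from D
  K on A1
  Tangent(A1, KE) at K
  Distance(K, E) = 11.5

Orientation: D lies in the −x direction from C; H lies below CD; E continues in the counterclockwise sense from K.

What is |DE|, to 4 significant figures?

30.25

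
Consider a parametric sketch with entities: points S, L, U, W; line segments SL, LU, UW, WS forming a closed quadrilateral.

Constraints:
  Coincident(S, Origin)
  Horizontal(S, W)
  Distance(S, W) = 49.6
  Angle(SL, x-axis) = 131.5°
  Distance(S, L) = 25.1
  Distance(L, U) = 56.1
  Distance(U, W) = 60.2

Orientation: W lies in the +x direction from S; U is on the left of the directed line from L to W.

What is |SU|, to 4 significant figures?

61.12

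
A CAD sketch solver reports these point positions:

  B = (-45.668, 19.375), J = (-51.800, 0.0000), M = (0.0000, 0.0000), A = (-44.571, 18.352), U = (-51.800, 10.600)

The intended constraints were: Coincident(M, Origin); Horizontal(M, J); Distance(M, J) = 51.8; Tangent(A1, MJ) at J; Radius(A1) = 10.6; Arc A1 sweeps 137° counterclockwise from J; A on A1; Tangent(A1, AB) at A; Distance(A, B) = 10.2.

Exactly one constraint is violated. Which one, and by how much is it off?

Distance(A, B) = 10.2 — off by 8.70.

M = (0.00, 0.00) ✓; M.y = 0.00, J.y = 0.00 ✓; |MJ| = 51.80 ✓; ∠(UJ, JM) = 90.00° ✓; |UJ| = 10.60 ✓; bearing(U→A) − bearing(U→J) = 137.0° ✓; |UA| = 10.60 ✓; ∠(UA, AB) = 90.00° ✓; |AB| = 1.500 ✗.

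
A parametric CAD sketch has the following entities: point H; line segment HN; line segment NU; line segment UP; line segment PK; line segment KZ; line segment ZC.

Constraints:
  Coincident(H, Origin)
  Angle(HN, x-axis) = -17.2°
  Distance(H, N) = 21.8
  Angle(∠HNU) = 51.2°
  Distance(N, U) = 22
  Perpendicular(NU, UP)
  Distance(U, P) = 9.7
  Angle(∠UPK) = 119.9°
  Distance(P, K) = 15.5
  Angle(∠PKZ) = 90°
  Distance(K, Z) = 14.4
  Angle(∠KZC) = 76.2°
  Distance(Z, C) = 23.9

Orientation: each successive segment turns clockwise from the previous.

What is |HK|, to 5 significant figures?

5.1156

NU ⟂ UP, so UP runs at 124.00°; with |UP| = 9.7, P = (-2.8379, -10.707). ∠UPK = 119.9° gives PK at 63.900° from the x-axis; with |PK| = 15.5, K = (3.9811, 3.2124). Then |HK| = |K − H| = 5.1156.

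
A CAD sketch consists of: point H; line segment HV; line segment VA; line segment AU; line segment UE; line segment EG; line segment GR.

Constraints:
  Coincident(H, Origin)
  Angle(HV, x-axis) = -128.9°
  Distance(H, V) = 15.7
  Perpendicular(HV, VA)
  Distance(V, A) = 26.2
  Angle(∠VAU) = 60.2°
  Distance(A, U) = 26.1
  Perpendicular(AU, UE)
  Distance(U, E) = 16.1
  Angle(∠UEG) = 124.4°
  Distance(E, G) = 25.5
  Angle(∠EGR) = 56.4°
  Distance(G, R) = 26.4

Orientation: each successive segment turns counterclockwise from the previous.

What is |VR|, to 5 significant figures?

20.404

H is at the origin; HV runs at -128.9° with length 15.7, so V = (-9.8590, -12.218). HV ⟂ VA, so VA runs at -38.900°; with |VA| = 26.2, A = (10.531, -28.671). ∠VAU = 60.2° gives AU at 80.900° from the x-axis; with |AU| = 26.1, U = (14.659, -2.8995). The perpendicularity gives UE at right angles to AU, so UE runs at 170.90°; with |UE| = 16.1, E = (-1.2385, -0.35320). ∠UEG = 124.4° gives EG at -133.50° from the x-axis; with |EG| = 25.5, G = (-18.792, -18.850). ∠EGR = 56.4° gives GR at -9.9000° from the x-axis; with |GR| = 26.4, R = (7.2154, -23.389). Then |VR| = |R − V| = 20.404.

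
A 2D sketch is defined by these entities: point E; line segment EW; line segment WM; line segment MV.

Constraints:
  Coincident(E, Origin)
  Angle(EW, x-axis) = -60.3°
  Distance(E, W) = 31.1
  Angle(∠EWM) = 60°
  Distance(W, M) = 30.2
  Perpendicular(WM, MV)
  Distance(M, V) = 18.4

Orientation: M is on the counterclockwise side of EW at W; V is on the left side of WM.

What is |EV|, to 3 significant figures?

17.0

∠EWM = 60.0°, so WM runs at -60.3° + (180° − 60.0°) = 59.7° from the x-axis; with |WM| = 30.2, M = W + 30.2·(cos 59.7°, sin 59.7°) = (30.6, -0.940). WM is perpendicular to MV; with |MV| = 18.4 on the left of WM, V = M + 18.4·(-0.863, 0.505) = (14.8, 8.34). Then |EV| = |V − E| = 17.0.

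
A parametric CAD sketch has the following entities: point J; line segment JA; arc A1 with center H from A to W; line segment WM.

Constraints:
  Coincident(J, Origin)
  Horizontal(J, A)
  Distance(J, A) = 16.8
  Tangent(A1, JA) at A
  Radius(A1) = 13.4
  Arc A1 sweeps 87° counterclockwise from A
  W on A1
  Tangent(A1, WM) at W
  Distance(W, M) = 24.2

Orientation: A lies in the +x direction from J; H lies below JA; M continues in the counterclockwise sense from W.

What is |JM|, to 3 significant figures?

36.9

J is at the origin; J and A share the same y with |JA| = 16.8 and A on the +x side, so A = (16.8, 0.00). Tangency of A1 to JA means the radius HA is perpendicular to JA, so H = A + (0, -13.4) = (16.8, -13.4). On A1, A sits at bearing 90° from H; an 87° counterclockwise sweep puts W at bearing 177°, so W = H + 13.4·(cos 177°, sin 177°) = (3.42, -12.7). A1 meets WM tangentially, so HW is at right angles to WM, so WM runs along (−sin 177°, cos 177°); with |WM| = 24.2, M = (2.15, -36.9). Then |JM| = |M − J| = 36.9.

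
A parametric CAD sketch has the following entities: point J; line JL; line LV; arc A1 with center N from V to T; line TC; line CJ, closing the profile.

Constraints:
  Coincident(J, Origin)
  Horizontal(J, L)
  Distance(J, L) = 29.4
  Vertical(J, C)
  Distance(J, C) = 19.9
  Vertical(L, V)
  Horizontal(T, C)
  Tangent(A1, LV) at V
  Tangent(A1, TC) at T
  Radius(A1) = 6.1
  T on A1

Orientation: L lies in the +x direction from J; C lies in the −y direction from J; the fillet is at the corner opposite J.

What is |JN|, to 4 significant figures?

27.08

J is at the origin; J and L share the same y with |JL| = 29.4 and L on the +x side, so L = (29.40, 0.000). J and C share the same x with |JC| = 19.9 and C on the −y side, so C = (0.000, -19.90). The virtual corner opposite J is at (29.40, -19.90). Since A1 is tangent to LV there, NV ⟂ LV and since A1 is tangent to TC there, NT ⟂ TC, with radius 6.1, so the center N sits 6.1 in from both sides at N = (23.30, -13.80). Then |JN| = |N − J| = 27.08.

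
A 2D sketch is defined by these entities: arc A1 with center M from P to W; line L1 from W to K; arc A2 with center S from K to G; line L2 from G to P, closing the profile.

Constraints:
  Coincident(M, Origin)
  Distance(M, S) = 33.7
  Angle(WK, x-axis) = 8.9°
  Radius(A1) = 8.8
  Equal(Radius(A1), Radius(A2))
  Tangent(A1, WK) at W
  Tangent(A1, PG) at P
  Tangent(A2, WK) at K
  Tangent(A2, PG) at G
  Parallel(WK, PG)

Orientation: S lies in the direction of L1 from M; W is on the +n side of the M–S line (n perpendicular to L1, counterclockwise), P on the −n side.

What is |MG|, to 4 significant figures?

34.83

The slot axis is L1's direction at 8.9°, so u = (cos 8.9°, sin 8.9°) = (0.9880, 0.1547) and n = (−sin 8.9°, cos 8.9°) = (-0.1547, 0.9880). M is at the origin and S lies 33.7 along u from M, so S = 33.7·u = (33.29, 5.214). Tangency of A1 to both parallel lines with radius 8.8 puts W and P at M ± 8.8·n: W = (-1.361, 8.694), P = (1.361, -8.694). Equal radii place K and G the same way about S: K = S + 8.8·n = (31.93, 13.91), G = S − 8.8·n = (34.66, -3.480). Then |MG| = |G − M| = 34.83.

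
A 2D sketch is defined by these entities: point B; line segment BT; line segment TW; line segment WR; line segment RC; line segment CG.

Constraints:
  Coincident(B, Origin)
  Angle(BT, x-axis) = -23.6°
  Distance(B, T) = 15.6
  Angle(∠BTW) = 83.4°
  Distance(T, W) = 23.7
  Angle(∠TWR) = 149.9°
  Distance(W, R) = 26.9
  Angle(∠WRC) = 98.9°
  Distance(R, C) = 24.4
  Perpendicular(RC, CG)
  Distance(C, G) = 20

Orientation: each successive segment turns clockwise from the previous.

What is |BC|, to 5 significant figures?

41.857

B is at the origin; BT runs at -23.6° with length 15.6, so T = (14.295, -6.2454). ∠BTW = 83.4° gives TW at -120.20° from the x-axis; with |TW| = 23.7, W = (2.3737, -26.729). ∠TWR = 149.9° gives WR at -150.30° from the x-axis; with |WR| = 26.9, R = (-20.993, -40.057). ∠WRC = 98.9° gives RC at 128.60° from the x-axis; with |RC| = 24.4, C = (-36.215, -20.987). Then |BC| = |C − B| = 41.857.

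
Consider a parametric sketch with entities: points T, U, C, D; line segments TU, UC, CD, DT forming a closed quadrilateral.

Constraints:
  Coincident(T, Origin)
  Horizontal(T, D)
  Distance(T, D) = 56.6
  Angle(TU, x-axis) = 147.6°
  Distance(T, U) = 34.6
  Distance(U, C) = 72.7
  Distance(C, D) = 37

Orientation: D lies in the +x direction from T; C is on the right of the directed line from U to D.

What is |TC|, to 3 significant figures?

38.3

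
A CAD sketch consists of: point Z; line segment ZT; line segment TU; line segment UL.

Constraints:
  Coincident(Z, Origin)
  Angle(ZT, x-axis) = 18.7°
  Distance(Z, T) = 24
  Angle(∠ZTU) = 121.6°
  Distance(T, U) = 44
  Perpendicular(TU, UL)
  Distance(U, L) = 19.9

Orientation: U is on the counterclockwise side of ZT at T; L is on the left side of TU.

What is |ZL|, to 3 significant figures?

56.6

∠ZTU = 121.6°, so TU runs at 18.7° + (180° − 121.6°) = 77.1° from the x-axis; with |TU| = 44.0, U = T + 44.0·(cos 77.1°, sin 77.1°) = (32.6, 50.6). The perpendicularity gives UL at right angles to TU; with |UL| = 19.9 on the left of TU, L = U + 19.9·(-0.975, 0.223) = (13.2, 55.0). Then |ZL| = |L − Z| = 56.6.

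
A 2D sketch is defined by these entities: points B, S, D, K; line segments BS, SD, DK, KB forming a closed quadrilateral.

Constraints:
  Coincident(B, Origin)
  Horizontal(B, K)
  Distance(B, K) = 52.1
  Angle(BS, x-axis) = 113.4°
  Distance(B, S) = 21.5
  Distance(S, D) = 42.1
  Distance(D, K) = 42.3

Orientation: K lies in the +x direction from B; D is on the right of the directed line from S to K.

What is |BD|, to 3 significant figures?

21.0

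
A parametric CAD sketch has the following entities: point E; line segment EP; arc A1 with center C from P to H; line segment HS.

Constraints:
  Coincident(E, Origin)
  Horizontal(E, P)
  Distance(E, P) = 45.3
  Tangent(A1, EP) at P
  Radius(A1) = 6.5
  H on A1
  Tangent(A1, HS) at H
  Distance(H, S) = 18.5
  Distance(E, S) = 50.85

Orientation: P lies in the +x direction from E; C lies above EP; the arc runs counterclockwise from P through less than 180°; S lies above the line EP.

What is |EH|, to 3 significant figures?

52.0

Checks: E.y = 0.00, P.y = 0.00 ✓; |CH| = 6.500 ✓; ∠(CH, HS) = 90.00° ✓; |HS| = 18.50 ✓; |ES| = 50.85 ✓.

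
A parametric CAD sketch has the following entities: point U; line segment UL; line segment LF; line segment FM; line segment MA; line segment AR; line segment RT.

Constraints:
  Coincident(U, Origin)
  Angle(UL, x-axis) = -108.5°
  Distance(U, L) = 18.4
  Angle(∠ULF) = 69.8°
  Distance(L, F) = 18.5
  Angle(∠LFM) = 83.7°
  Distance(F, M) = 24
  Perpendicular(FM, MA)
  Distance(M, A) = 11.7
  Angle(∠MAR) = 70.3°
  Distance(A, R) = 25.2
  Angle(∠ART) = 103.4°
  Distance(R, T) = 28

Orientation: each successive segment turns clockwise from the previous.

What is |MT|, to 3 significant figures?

32.1

∠MAR = 70.3° gives AR at -155° from the x-axis; with |AR| = 25.2, R = (-17.8, -7.95). ∠ART = 103.4° gives RT at 129° from the x-axis; with |RT| = 28.0, T = (-35.3, 13.9). Then |MT| = |T − M| = 32.1.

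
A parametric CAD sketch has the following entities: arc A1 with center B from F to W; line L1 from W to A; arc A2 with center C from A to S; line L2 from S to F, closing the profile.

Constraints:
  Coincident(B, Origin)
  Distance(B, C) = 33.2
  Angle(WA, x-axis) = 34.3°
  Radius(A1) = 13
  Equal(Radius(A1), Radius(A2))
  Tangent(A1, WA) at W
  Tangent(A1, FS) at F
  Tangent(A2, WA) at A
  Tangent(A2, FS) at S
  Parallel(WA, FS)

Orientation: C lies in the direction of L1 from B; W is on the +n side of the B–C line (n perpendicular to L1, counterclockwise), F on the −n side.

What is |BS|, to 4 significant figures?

35.65

The slot axis is L1's direction at 34.3°, so u = (cos 34.3°, sin 34.3°) = (0.8261, 0.5635) and n = (−sin 34.3°, cos 34.3°) = (-0.5635, 0.8261). B is at the origin and C lies 33.2 along u from B, so C = 33.2·u = (27.43, 18.71). Tangency of A1 to both parallel lines with radius 13.0 puts W and F at B ± 13.0·n: W = (-7.326, 10.74), F = (7.326, -10.74). Equal radii place A and S the same way about C: A = C + 13.0·n = (20.10, 29.45), S = C − 13.0·n = (34.75, 7.970). Then |BS| = |S − B| = 35.65.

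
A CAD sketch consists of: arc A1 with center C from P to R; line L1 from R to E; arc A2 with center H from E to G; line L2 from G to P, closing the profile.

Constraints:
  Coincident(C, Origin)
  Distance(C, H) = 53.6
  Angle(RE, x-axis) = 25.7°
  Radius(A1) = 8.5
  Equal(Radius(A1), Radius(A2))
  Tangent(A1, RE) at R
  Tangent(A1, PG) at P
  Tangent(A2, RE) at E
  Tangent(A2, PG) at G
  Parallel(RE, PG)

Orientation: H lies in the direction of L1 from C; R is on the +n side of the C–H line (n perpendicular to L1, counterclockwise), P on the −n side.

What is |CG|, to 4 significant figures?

54.27

The slot axis is L1's direction at 25.7°, so u = (cos 25.7°, sin 25.7°) = (0.9011, 0.4337) and n = (−sin 25.7°, cos 25.7°) = (-0.4337, 0.9011). C is at the origin and H lies 53.6 along u from C, so H = 53.6·u = (48.30, 23.24). Tangency of A1 to both parallel lines with radius 8.5 puts R and P at C ± 8.5·n: R = (-3.686, 7.659), P = (3.686, -7.659). Equal radii place E and G the same way about H: E = H + 8.5·n = (44.61, 30.90), G = H − 8.5·n = (51.98, 15.58). Then |CG| = |G − C| = 54.27.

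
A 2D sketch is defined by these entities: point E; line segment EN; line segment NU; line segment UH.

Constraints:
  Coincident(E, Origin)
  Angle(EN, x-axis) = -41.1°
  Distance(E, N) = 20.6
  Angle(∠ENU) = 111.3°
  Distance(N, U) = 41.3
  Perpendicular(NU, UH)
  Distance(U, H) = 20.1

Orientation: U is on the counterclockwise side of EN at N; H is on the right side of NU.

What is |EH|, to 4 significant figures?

62.64

E is at the origin; EN runs at -41.1° with length 20.6, so N = 20.6·(cos -41.1°, sin -41.1°) = (15.52, -13.54). ∠ENU = 111.3°, so NU runs at -41.1° + (180° − 111.3°) = 27.60° from the x-axis; with |NU| = 41.3, U = N + 41.3·(cos 27.60°, sin 27.60°) = (52.12, 5.592). The perpendicularity gives UH at right angles to NU; with |UH| = 20.1 on the right of NU, H = U + 20.1·(0.4633, -0.8862) = (61.44, -12.22). Then |EH| = |H − E| = 62.64.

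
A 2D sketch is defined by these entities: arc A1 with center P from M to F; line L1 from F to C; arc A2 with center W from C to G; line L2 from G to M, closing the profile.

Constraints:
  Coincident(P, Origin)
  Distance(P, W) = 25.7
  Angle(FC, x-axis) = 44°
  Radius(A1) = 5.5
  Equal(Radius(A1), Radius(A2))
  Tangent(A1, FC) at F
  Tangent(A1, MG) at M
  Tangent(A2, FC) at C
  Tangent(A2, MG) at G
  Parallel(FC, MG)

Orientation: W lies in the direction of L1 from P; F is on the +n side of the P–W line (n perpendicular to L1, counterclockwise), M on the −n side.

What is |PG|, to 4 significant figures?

26.28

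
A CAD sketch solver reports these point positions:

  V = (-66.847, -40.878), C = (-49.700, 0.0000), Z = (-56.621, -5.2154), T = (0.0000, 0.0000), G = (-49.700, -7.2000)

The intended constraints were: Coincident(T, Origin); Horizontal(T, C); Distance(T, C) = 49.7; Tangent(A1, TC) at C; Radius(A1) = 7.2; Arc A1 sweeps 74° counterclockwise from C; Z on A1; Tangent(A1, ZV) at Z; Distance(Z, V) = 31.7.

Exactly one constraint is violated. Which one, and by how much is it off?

Distance(Z, V) = 31.7 — off by 5.40.

T = (0.00, 0.00) ✓; T.y = 0.00, C.y = 0.00 ✓; |TC| = 49.70 ✓; ∠(GC, CT) = 90.00° ✓; |GC| = 7.200 ✓; bearing(G→Z) − bearing(G→C) = 74.00° ✓; |GZ| = 7.200 ✓; ∠(GZ, ZV) = 90.00° ✓; |ZV| = 37.10 ✗.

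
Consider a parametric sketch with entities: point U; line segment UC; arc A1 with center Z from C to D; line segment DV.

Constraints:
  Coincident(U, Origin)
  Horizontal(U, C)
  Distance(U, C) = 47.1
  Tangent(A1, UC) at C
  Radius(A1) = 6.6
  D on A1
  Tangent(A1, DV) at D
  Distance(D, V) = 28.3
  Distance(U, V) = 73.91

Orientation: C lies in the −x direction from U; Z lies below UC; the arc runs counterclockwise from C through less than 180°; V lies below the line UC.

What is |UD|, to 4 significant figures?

52.41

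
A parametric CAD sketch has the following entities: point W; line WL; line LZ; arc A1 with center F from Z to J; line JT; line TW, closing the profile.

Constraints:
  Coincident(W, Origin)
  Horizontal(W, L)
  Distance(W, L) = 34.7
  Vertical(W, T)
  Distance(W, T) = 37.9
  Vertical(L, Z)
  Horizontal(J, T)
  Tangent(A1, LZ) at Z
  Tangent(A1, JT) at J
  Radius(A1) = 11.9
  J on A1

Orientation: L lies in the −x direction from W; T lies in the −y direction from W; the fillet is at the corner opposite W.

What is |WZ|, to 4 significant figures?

43.36

W is at the origin; W and L share the same y with |WL| = 34.7 and L on the −x side, so L = (-34.70, 0.000). WT is vertical with |WT| = 37.9 and T on the −y side, so T = (0.000, -37.90). The virtual corner opposite W is at (-34.70, -37.90). Since A1 is tangent to LZ there, FZ ⟂ LZ and the tangent condition forces FJ to be normal to JT, with radius 11.9, so the center F sits 11.9 in from both sides at F = (-22.80, -26.00). That places the tangent points at Z = (-34.70, -26.00) on LZ and J = (-22.80, -37.90) on JT. Then |WZ| = |Z − W| = 43.36.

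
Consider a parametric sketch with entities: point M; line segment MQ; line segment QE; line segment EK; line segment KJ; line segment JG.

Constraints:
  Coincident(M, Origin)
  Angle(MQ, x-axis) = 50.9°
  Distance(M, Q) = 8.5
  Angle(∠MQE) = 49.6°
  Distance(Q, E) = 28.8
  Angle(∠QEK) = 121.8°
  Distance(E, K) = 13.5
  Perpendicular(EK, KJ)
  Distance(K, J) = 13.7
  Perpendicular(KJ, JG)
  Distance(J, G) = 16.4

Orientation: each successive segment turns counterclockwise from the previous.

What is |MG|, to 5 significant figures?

10.264

EK ⟂ KJ, so KJ runs at -30.500°; with |KJ| = 13.7, J = (-18.479, -12.642). KJ ⟂ JG, so JG runs at 59.500°; with |JG| = 16.4, G = (-10.156, 1.4884). Then |MG| = |G − M| = 10.264.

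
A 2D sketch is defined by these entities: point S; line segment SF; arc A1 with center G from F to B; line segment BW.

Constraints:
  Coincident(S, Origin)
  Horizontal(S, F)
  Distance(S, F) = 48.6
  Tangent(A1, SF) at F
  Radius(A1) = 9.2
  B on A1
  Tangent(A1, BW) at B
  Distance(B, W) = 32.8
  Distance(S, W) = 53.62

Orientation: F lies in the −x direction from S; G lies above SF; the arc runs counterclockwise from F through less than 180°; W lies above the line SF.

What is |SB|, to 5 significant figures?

40.280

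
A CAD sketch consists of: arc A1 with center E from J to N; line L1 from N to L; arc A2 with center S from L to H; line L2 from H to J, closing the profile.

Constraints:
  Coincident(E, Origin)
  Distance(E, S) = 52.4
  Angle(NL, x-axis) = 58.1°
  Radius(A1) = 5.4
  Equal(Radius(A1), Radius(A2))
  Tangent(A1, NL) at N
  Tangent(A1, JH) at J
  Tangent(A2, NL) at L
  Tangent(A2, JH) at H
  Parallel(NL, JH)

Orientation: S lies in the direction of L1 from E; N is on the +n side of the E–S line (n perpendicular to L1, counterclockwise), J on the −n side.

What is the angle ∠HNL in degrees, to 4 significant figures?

11.65°

The slot axis is L1's direction at 58.1°, so u = (cos 58.1°, sin 58.1°) = (0.5284, 0.8490) and n = (−sin 58.1°, cos 58.1°) = (-0.8490, 0.5284). E is at the origin and S lies 52.4 along u from E, so S = 52.4·u = (27.69, 44.49). Tangency of A1 to both parallel lines with radius 5.4 puts N and J at E ± 5.4·n: N = (-4.584, 2.854), J = (4.584, -2.854). Equal radii place L and H the same way about S: L = S + 5.4·n = (23.11, 47.34), H = S − 5.4·n = (32.27, 41.63). Then cos ∠HNL = NH·NL / (|NH||NL|), giving 11.65°.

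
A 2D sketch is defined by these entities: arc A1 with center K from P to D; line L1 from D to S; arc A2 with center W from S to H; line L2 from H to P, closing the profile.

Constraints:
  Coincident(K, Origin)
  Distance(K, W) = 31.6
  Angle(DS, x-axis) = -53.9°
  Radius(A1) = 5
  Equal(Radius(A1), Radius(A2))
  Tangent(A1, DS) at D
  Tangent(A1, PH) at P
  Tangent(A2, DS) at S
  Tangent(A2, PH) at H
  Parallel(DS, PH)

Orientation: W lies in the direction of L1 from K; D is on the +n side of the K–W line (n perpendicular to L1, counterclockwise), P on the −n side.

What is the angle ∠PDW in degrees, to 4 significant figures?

81.01°

The slot axis is L1's direction at -53.9°, so u = (cos -53.9°, sin -53.9°) = (0.5892, -0.8080) and n = (−sin -53.9°, cos -53.9°) = (0.8080, 0.5892). K is at the origin and W lies 31.6 along u from K, so W = 31.6·u = (18.62, -25.53). Tangency of A1 to both parallel lines with radius 5.0 puts D and P at K ± 5.0·n: D = (4.040, 2.946), P = (-4.040, -2.946). Then cos ∠PDW = DP·DW / (|DP||DW|), giving 81.01°.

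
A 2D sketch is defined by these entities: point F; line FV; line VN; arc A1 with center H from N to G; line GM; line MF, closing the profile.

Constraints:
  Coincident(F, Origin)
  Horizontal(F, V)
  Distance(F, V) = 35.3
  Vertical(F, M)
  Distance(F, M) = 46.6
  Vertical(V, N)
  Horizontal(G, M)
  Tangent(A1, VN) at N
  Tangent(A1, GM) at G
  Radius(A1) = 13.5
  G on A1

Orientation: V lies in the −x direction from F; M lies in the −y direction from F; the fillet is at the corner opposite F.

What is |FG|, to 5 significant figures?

51.447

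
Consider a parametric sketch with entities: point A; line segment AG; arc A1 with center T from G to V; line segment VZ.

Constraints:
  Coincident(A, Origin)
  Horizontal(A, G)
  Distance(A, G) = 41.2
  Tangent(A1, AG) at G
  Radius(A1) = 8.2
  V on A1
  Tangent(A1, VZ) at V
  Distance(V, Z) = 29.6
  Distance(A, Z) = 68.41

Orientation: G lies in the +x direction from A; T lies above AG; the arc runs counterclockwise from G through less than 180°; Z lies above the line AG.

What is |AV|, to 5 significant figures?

48.997

A is at the origin; AG is horizontal with |AG| = 41.2 and G on the +x side, so G = (41.200, 0.0000). Tangency of A1 to AG means the radius TG is perpendicular to AG, so T = G + (0, 8.2) = (41.200, 8.2000). Since TV ⟂ VZ (tangency), |TZ| = √(8.2² + 29.6²) = 30.715 regardless of where V sits on A1. So Z lies on both circle(A, 68.41) and circle(T, 30.715); the above-AG intersection is Z = (60.351, 32.213). V is the foot of the tangent from Z: V = (48.743, 4.9844).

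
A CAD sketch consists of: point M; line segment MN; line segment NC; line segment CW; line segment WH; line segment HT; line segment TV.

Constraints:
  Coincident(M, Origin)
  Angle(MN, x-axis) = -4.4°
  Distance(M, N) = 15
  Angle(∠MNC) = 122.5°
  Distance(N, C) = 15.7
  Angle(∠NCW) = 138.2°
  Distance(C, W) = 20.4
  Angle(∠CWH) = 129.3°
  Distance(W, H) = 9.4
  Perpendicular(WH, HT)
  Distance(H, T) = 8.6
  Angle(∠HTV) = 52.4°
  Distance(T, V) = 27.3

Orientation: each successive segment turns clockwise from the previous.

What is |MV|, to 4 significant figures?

48.79

M is at the origin; MN runs at -4.4° with length 15.0, so N = (14.96, -1.151). ∠MNC = 122.5° gives NC at -61.90° from the x-axis; with |NC| = 15.7, C = (22.35, -15.00). ∠NCW = 138.2° gives CW at -103.7° from the x-axis; with |CW| = 20.4, W = (17.52, -34.82). ∠CWH = 129.3° gives WH at -154.4° from the x-axis; with |WH| = 9.4, H = (9.042, -38.88). The perpendicularity gives HT at right angles to WH, so HT runs at 115.6°; with |HT| = 8.6, T = (5.326, -31.13). ∠HTV = 52.4° gives TV at -12.00° from the x-axis; with |TV| = 27.3, V = (32.03, -36.80). Then |MV| = |V − M| = 48.79.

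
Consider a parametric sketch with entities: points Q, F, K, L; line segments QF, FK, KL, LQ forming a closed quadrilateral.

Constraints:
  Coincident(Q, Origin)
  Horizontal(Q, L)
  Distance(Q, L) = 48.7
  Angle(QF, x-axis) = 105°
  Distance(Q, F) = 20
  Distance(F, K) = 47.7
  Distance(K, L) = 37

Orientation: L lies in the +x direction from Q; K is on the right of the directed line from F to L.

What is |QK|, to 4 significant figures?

28.89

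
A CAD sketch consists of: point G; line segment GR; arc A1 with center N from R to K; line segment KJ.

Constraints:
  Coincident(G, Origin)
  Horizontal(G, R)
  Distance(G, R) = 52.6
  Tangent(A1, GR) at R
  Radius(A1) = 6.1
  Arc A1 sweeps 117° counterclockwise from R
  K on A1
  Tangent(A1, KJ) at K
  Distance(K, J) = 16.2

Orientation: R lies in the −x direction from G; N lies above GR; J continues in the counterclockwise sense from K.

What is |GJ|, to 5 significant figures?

59.291

G is at the origin; G and R share the same y with |GR| = 52.6 and R on the −x side, so R = (-52.600, 0.0000). The tangent condition forces NR to be normal to GR, so N = R + (0, 6.1) = (-52.600, 6.1000). On A1, R sits at bearing -90° from N; a 117° counterclockwise sweep puts K at bearing 27°, so K = N + 6.1·(cos 27°, sin 27°) = (-47.165, 8.8693). A1 meets KJ tangentially, so NK is at right angles to KJ, so KJ runs along (−sin 27°, cos 27°); with |KJ| = 16.2, J = (-54.520, 23.304). Then |GJ| = |J − G| = 59.291.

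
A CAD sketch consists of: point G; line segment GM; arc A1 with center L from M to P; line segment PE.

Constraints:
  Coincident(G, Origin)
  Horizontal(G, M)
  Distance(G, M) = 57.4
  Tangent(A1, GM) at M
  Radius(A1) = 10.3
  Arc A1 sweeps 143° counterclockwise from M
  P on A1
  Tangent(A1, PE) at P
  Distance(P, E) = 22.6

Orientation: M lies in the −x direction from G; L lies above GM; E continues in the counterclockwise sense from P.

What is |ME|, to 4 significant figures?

34.24

G is at the origin; G and M share the same y with |GM| = 57.4 and M on the −x side, so M = (-57.40, 0.000). The tangent condition forces LM to be normal to GM, so L = M + (0, 10.3) = (-57.40, 10.30). On A1, M sits at bearing -90° from L; a 143° counterclockwise sweep puts P at bearing 53°, so P = L + 10.3·(cos 53°, sin 53°) = (-51.20, 18.53). Tangency of A1 to PE means the radius LP is perpendicular to PE, so PE runs along (−sin 53°, cos 53°); with |PE| = 22.6, E = (-69.25, 32.13). Then |ME| = |E − M| = 34.24.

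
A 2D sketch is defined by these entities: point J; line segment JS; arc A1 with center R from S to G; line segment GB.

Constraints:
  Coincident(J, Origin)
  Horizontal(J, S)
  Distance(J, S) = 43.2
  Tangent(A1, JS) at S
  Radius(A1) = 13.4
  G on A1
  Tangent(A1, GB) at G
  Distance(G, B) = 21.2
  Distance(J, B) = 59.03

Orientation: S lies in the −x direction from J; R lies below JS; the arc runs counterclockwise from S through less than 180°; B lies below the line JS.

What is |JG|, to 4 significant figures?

58.43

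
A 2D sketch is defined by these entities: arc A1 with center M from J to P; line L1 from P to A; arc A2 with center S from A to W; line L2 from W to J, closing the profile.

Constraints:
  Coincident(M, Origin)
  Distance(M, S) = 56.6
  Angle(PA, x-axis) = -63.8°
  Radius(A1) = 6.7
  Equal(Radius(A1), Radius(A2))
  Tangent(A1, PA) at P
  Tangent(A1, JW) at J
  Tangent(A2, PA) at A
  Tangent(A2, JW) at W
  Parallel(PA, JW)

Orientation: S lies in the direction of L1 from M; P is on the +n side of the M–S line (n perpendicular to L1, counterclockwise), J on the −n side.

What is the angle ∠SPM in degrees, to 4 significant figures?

83.25°

The slot axis is L1's direction at -63.8°, so u = (cos -63.8°, sin -63.8°) = (0.4415, -0.8973) and n = (−sin -63.8°, cos -63.8°) = (0.8973, 0.4415). M is at the origin and S lies 56.6 along u from M, so S = 56.6·u = (24.99, -50.78). Tangency of A1 to both parallel lines with radius 6.7 puts P and J at M ± 6.7·n: P = (6.012, 2.958), J = (-6.012, -2.958). Then cos ∠SPM = PS·PM / (|PS||PM|), giving 83.25°.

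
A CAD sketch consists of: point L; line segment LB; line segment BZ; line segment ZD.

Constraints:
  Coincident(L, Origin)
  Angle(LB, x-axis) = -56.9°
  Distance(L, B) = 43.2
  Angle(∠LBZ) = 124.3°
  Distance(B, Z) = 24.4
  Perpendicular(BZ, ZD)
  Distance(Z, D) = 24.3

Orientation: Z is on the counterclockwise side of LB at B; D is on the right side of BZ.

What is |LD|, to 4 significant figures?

77.29

∠LBZ = 124.3°, so BZ runs at -56.9° + (180° − 124.3°) = -1.200° from the x-axis; with |BZ| = 24.4, Z = B + 24.4·(cos -1.200°, sin -1.200°) = (47.99, -36.70). BZ is perpendicular to ZD; with |ZD| = 24.3 on the right of BZ, D = Z + 24.3·(-0.02094, -0.9998) = (47.48, -61.00). Then |LD| = |D − L| = 77.29.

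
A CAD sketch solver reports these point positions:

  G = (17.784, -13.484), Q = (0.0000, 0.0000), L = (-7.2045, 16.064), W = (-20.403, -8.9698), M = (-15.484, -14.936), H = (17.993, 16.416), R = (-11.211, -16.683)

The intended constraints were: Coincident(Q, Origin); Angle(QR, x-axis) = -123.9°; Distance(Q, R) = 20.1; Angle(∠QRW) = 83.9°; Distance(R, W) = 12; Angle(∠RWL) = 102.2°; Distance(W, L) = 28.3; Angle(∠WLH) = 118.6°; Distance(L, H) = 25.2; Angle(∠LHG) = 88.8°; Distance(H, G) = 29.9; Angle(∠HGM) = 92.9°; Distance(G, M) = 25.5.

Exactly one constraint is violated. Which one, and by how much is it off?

Distance(G, M) = 25.5 — off by 7.80.

Q = (0.00, 0.00) ✓; QR at -123.9° ✓; |QR| = 20.10 ✓; ∠QRW = 83.90° ✓; |RW| = 12.00 ✓; ∠RWL = 102.2° ✓; |WL| = 28.30 ✓; ∠WLH = 118.6° ✓; |LH| = 25.20 ✓; ∠LHG = 88.80° ✓; |HG| = 29.90 ✓; ∠HGM = 92.90° ✓; |GM| = 33.30 ✗.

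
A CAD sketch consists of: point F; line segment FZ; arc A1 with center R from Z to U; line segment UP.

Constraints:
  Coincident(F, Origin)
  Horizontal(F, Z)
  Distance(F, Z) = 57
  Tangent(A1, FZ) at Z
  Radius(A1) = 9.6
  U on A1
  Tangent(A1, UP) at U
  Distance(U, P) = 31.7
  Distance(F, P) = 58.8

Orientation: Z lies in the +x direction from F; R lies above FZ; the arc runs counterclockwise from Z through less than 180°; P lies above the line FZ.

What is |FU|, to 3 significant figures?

66.2

F is at the origin; F and Z share the same y with |FZ| = 57.0 and Z on the +x side, so Z = (57.0, 0.00). A1 meets FZ tangentially, so RZ is at right angles to FZ, so R = Z + (0, 9.6) = (57.0, 9.60). Since RU ⟂ UP (tangency), |RP| = √(9.6² + 31.7²) = 33.1 regardless of where U sits on A1. So P lies on both circle(F, 58.8) and circle(R, 33.1); the above-FZ intersection is P = (43.3, 39.8). U is the foot of the tangent from P: U = (64.2, 15.9).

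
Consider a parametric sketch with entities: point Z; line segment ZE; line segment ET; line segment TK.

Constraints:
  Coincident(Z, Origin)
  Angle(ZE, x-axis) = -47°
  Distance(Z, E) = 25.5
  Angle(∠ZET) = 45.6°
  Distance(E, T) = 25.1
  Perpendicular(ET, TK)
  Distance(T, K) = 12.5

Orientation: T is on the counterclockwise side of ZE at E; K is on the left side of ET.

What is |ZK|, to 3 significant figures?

9.24

Z is at the origin; ZE runs at -47.0° with length 25.5, so E = 25.5·(cos -47.0°, sin -47.0°) = (17.4, -18.6). ∠ZET = 45.6°, so ET runs at -47.0° + (180° − 45.6°) = 87.4° from the x-axis; with |ET| = 25.1, T = E + 25.1·(cos 87.4°, sin 87.4°) = (18.5, 6.42). ET ⟂ TK; with |TK| = 12.5 on the left of ET, K = T + 12.5·(-0.999, 0.0454) = (6.04, 6.99). Then |ZK| = |K − Z| = 9.24.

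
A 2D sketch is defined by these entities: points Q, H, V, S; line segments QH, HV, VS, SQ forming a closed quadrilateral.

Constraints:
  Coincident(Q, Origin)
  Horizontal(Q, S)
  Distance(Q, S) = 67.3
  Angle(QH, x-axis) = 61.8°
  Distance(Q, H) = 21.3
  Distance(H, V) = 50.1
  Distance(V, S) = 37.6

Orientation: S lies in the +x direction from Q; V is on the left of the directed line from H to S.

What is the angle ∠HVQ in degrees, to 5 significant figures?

12.054°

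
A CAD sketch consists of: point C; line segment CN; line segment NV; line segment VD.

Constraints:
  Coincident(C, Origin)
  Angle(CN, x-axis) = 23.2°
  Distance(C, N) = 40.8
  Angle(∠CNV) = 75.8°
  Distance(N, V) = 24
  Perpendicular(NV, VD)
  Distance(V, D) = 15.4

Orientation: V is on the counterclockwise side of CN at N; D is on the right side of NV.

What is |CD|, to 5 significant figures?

56.707

∠CNV = 75.8°, so NV runs at 23.2° + (180° − 75.8°) = 127.40° from the x-axis; with |NV| = 24.0, V = N + 24.0·(cos 127.40°, sin 127.40°) = (22.924, 35.139). NV ⟂ VD; with |VD| = 15.4 on the right of NV, D = V + 15.4·(0.79441, 0.60738) = (35.158, 44.492). Then |CD| = |D − C| = 56.707.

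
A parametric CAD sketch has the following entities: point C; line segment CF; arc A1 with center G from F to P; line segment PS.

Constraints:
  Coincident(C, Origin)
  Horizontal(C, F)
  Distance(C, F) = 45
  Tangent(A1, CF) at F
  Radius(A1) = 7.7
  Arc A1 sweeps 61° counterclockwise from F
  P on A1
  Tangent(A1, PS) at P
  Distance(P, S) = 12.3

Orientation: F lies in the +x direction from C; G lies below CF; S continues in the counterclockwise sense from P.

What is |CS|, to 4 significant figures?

35.50

C is at the origin; C and F share the same y with |CF| = 45.0 and F on the +x side, so F = (45.00, 0.000). Since A1 is tangent to CF there, GF ⟂ CF, so G = F + (0, -7.7) = (45.00, -7.700). On A1, F sits at bearing 90° from G; a 61° counterclockwise sweep puts P at bearing 151°, so P = G + 7.7·(cos 151°, sin 151°) = (38.27, -3.967). The tangent condition forces GP to be normal to PS, so PS runs along (−sin 151°, cos 151°); with |PS| = 12.3, S = (32.30, -14.72). Then |CS| = |S − C| = 35.50.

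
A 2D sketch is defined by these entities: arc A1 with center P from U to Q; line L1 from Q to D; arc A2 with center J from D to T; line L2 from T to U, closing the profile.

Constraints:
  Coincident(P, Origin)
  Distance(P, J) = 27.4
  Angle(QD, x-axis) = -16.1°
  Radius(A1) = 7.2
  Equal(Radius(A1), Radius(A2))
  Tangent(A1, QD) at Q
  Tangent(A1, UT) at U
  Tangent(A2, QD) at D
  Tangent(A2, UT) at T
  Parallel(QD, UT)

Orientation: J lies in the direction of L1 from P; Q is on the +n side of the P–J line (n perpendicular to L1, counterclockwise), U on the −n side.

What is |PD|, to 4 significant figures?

28.33

The slot axis is L1's direction at -16.1°, so u = (cos -16.1°, sin -16.1°) = (0.9608, -0.2773) and n = (−sin -16.1°, cos -16.1°) = (0.2773, 0.9608). P is at the origin and J lies 27.4 along u from P, so J = 27.4·u = (26.33, -7.598). Tangency of A1 to both parallel lines with radius 7.2 puts Q and U at P ± 7.2·n: Q = (1.997, 6.918), U = (-1.997, -6.918). Equal radii place D and T the same way about J: D = J + 7.2·n = (28.32, -0.6808), T = J − 7.2·n = (24.33, -14.52). Then |PD| = |D − P| = 28.33.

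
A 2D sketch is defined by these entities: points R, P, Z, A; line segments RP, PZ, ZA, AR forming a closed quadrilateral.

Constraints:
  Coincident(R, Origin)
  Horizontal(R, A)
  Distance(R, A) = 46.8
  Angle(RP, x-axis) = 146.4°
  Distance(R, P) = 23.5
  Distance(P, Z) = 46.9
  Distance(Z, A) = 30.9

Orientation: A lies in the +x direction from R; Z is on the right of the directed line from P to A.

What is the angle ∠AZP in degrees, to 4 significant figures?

119.3°

Checks: |PZ| = 46.90 ✓; |ZA| = 30.90 ✓.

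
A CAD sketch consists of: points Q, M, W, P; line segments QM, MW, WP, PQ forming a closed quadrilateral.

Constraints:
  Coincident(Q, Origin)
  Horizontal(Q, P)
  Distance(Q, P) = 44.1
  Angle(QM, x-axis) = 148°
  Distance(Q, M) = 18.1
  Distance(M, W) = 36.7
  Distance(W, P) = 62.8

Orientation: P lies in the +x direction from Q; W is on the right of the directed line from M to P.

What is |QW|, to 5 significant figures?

29.799

Checks: |MW| = 36.70 ✓; |WP| = 62.80 ✓.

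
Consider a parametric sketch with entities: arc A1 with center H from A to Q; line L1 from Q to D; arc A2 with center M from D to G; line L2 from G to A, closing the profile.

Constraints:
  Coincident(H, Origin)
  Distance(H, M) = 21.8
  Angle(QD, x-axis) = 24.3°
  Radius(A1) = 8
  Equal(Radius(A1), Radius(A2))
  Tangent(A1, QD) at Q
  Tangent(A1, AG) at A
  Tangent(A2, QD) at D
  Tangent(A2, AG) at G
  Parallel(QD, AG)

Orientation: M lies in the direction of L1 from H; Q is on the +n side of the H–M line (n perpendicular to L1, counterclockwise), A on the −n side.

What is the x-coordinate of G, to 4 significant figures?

23.16

Tangency of A1 to both parallel lines with radius 8.0 puts Q and A at H ± 8.0·n: Q = (-3.292, 7.291), A = (3.292, -7.291). Equal radii place D and G the same way about M: D = M + 8.0·n = (16.58, 16.26), G = M − 8.0·n = (23.16, 1.680). So G.x = 23.16.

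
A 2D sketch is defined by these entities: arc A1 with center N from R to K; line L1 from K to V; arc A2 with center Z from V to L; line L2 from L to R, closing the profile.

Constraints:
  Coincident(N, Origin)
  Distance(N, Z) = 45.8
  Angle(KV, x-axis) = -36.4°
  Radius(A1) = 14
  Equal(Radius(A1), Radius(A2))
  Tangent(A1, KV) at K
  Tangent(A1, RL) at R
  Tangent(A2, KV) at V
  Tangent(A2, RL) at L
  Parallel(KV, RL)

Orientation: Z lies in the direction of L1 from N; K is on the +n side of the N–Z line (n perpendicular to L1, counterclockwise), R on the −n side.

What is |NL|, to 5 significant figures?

47.892

Tangency of A1 to both parallel lines with radius 14.0 puts K and R at N ± 14.0·n: K = (8.3079, 11.269), R = (-8.3079, -11.269). Equal radii place V and L the same way about Z: V = Z + 14.0·n = (45.172, -15.910), L = Z − 14.0·n = (28.556, -38.447). Then |NL| = |L − N| = 47.892.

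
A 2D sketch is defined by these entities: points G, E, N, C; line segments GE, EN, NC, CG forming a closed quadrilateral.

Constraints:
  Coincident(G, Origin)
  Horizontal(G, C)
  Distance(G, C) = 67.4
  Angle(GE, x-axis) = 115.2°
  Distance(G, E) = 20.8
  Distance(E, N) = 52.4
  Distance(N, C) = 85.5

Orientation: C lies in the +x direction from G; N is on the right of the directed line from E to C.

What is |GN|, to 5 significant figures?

35.363

G is at the origin; G and C share the same y with |GC| = 67.4 and C in +x, so C = (67.4, 0). GE runs at 115.2° with |GE| = 20.8, so E = (-8.8562, 18.820). N is determined by |EN| = 52.4 and |NC| = 85.5 together: it lies at the intersection of circle(E, 52.4) and circle(C, 85.5). With |EC| = 78.544, the foot of the radical line on EC is 10.215 from E and the perpendicular offset is √(52.4² − 10.215²) = 51.395. Taking the right-of-EC solution: N = (-11.253, -33.525).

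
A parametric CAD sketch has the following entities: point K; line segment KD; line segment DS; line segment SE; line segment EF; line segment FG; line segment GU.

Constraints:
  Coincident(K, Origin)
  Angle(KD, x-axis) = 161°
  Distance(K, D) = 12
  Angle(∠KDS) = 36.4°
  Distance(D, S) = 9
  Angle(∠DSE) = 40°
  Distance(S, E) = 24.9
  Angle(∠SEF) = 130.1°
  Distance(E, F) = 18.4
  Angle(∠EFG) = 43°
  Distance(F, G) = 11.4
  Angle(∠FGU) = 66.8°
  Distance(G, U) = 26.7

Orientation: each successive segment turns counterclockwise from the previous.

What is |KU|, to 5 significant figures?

35.044

∠EFG = 43.0° gives FG at -88.500° from the x-axis; with |FG| = 11.4, G = (-16.491, 23.016). ∠FGU = 66.8° gives GU at 24.700° from the x-axis; with |GU| = 26.7, U = (7.7665, 34.173). Then |KU| = |U − K| = 35.044.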